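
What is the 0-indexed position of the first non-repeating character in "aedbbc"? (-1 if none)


Input: aedbbc
Character frequencies:
  'a': 1
  'b': 2
  'c': 1
  'd': 1
  'e': 1
Scanning left to right for freq == 1:
  Position 0 ('a'): unique! => answer = 0

0


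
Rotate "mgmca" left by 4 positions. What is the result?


Input: "mgmca", rotate left by 4
First 4 characters: "mgmc"
Remaining characters: "a"
Concatenate remaining + first: "a" + "mgmc" = "amgmc"

amgmc


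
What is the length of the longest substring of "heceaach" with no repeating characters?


Input: "heceaach"
Sliding window (track last position of each char):
  Position 0 ('h'): window [0,0] length 1 -- new best
  Position 1 ('e'): window [0,1] length 2 -- new best
  Position 2 ('c'): window [0,2] length 3 -- new best
  Position 3 ('e'): repeat (last at 1), move window start to 2
  Position 3 ('e'): window [2,3] length 2
  Position 4 ('a'): window [2,4] length 3
  Position 5 ('a'): repeat (last at 4), move window start to 5
  Position 5 ('a'): window [5,5] length 1
  Position 6 ('c'): window [5,6] length 2
  Position 7 ('h'): window [5,7] length 3
Longest substring with no repeats: "hec" with length 3

3


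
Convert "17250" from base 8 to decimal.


Input: "17250" in base 8
Positional expansion:
  Digit '1' (value 1) x 8^4 = 4096
  Digit '7' (value 7) x 8^3 = 3584
  Digit '2' (value 2) x 8^2 = 128
  Digit '5' (value 5) x 8^1 = 40
  Digit '0' (value 0) x 8^0 = 0
Sum = 7848

7848


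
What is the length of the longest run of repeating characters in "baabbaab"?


Input: "baabbaab"
Scanning for longest run:
  Position 1 ('a'): new char, reset run to 1
  Position 2 ('a'): continues run of 'a', length=2
  Position 3 ('b'): new char, reset run to 1
  Position 4 ('b'): continues run of 'b', length=2
  Position 5 ('a'): new char, reset run to 1
  Position 6 ('a'): continues run of 'a', length=2
  Position 7 ('b'): new char, reset run to 1
Longest run: 'a' with length 2

2


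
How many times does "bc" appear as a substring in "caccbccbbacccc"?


Searching for "bc" in "caccbccbbacccc"
Scanning each position:
  Position 0: "ca" => no
  Position 1: "ac" => no
  Position 2: "cc" => no
  Position 3: "cb" => no
  Position 4: "bc" => MATCH
  Position 5: "cc" => no
  Position 6: "cb" => no
  Position 7: "bb" => no
  Position 8: "ba" => no
  Position 9: "ac" => no
  Position 10: "cc" => no
  Position 11: "cc" => no
  Position 12: "cc" => no
Total occurrences: 1

1


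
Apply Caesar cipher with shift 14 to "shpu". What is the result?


Caesar cipher: shift "shpu" by 14
  's' (pos 18) + 14 = pos 6 = 'g'
  'h' (pos 7) + 14 = pos 21 = 'v'
  'p' (pos 15) + 14 = pos 3 = 'd'
  'u' (pos 20) + 14 = pos 8 = 'i'
Result: gvdi

gvdi


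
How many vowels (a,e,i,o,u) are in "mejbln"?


Input: mejbln
Checking each character:
  'm' at position 0: consonant
  'e' at position 1: vowel (running total: 1)
  'j' at position 2: consonant
  'b' at position 3: consonant
  'l' at position 4: consonant
  'n' at position 5: consonant
Total vowels: 1

1


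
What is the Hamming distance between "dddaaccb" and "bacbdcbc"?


Comparing "dddaaccb" and "bacbdcbc" position by position:
  Position 0: 'd' vs 'b' => differ
  Position 1: 'd' vs 'a' => differ
  Position 2: 'd' vs 'c' => differ
  Position 3: 'a' vs 'b' => differ
  Position 4: 'a' vs 'd' => differ
  Position 5: 'c' vs 'c' => same
  Position 6: 'c' vs 'b' => differ
  Position 7: 'b' vs 'c' => differ
Total differences (Hamming distance): 7

7


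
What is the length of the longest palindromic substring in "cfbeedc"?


Input: "cfbeedc"
Checking substrings for palindromes:
  [3:5] "ee" (len 2) => palindrome
Longest palindromic substring: "ee" with length 2

2


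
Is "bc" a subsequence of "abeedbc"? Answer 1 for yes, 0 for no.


Check if "bc" is a subsequence of "abeedbc"
Greedy scan:
  Position 0 ('a'): no match needed
  Position 1 ('b'): matches sub[0] = 'b'
  Position 2 ('e'): no match needed
  Position 3 ('e'): no match needed
  Position 4 ('d'): no match needed
  Position 5 ('b'): no match needed
  Position 6 ('c'): matches sub[1] = 'c'
All 2 characters matched => is a subsequence

1


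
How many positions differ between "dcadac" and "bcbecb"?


Comparing "dcadac" and "bcbecb" position by position:
  Position 0: 'd' vs 'b' => DIFFER
  Position 1: 'c' vs 'c' => same
  Position 2: 'a' vs 'b' => DIFFER
  Position 3: 'd' vs 'e' => DIFFER
  Position 4: 'a' vs 'c' => DIFFER
  Position 5: 'c' vs 'b' => DIFFER
Positions that differ: 5

5


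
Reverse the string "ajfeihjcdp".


Input: ajfeihjcdp
Reading characters right to left:
  Position 9: 'p'
  Position 8: 'd'
  Position 7: 'c'
  Position 6: 'j'
  Position 5: 'h'
  Position 4: 'i'
  Position 3: 'e'
  Position 2: 'f'
  Position 1: 'j'
  Position 0: 'a'
Reversed: pdcjhiefja

pdcjhiefja


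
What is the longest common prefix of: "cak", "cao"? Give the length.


Words: cak, cao
  Position 0: all 'c' => match
  Position 1: all 'a' => match
  Position 2: ('k', 'o') => mismatch, stop
LCP = "ca" (length 2)

2


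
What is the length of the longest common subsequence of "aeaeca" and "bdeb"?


LCS of "aeaeca" and "bdeb"
DP table:
           b    d    e    b
      0    0    0    0    0
  a   0    0    0    0    0
  e   0    0    0    1    1
  a   0    0    0    1    1
  e   0    0    0    1    1
  c   0    0    0    1    1
  a   0    0    0    1    1
LCS length = dp[6][4] = 1

1


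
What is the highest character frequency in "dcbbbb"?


Input: dcbbbb
Character counts:
  'b': 4
  'c': 1
  'd': 1
Maximum frequency: 4

4


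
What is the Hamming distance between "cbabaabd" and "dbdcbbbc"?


Comparing "cbabaabd" and "dbdcbbbc" position by position:
  Position 0: 'c' vs 'd' => differ
  Position 1: 'b' vs 'b' => same
  Position 2: 'a' vs 'd' => differ
  Position 3: 'b' vs 'c' => differ
  Position 4: 'a' vs 'b' => differ
  Position 5: 'a' vs 'b' => differ
  Position 6: 'b' vs 'b' => same
  Position 7: 'd' vs 'c' => differ
Total differences (Hamming distance): 6

6


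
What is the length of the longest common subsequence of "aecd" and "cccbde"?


LCS of "aecd" and "cccbde"
DP table:
           c    c    c    b    d    e
      0    0    0    0    0    0    0
  a   0    0    0    0    0    0    0
  e   0    0    0    0    0    0    1
  c   0    1    1    1    1    1    1
  d   0    1    1    1    1    2    2
LCS length = dp[4][6] = 2

2


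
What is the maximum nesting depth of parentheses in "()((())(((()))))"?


Input: "()((())(((()))))"
Tracking depth:
  Position 0 '(': depth becomes 1
  Position 1 ')': depth becomes 0
  Position 2 '(': depth becomes 1
  Position 3 '(': depth becomes 2
  Position 4 '(': depth becomes 3
  Position 5 ')': depth becomes 2
  Position 6 ')': depth becomes 1
  Position 7 '(': depth becomes 2
  Position 8 '(': depth becomes 3
  Position 9 '(': depth becomes 4
  Position 10 '(': depth becomes 5
  Position 11 ')': depth becomes 4
  Position 12 ')': depth becomes 3
  Position 13 ')': depth becomes 2
  Position 14 ')': depth becomes 1
  Position 15 ')': depth becomes 0
Maximum depth reached: 5

5


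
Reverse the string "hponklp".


Input: hponklp
Reading characters right to left:
  Position 6: 'p'
  Position 5: 'l'
  Position 4: 'k'
  Position 3: 'n'
  Position 2: 'o'
  Position 1: 'p'
  Position 0: 'h'
Reversed: plknoph

plknoph


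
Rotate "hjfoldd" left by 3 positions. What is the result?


Input: "hjfoldd", rotate left by 3
First 3 characters: "hjf"
Remaining characters: "oldd"
Concatenate remaining + first: "oldd" + "hjf" = "olddhjf"

olddhjf


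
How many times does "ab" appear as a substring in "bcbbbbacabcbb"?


Searching for "ab" in "bcbbbbacabcbb"
Scanning each position:
  Position 0: "bc" => no
  Position 1: "cb" => no
  Position 2: "bb" => no
  Position 3: "bb" => no
  Position 4: "bb" => no
  Position 5: "ba" => no
  Position 6: "ac" => no
  Position 7: "ca" => no
  Position 8: "ab" => MATCH
  Position 9: "bc" => no
  Position 10: "cb" => no
  Position 11: "bb" => no
Total occurrences: 1

1


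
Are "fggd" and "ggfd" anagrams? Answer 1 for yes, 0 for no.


Strings: "fggd", "ggfd"
Sorted first:  dfgg
Sorted second: dfgg
Sorted forms match => anagrams

1


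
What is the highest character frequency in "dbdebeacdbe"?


Input: dbdebeacdbe
Character counts:
  'a': 1
  'b': 3
  'c': 1
  'd': 3
  'e': 3
Maximum frequency: 3

3


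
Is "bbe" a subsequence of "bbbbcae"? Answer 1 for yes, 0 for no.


Check if "bbe" is a subsequence of "bbbbcae"
Greedy scan:
  Position 0 ('b'): matches sub[0] = 'b'
  Position 1 ('b'): matches sub[1] = 'b'
  Position 2 ('b'): no match needed
  Position 3 ('b'): no match needed
  Position 4 ('c'): no match needed
  Position 5 ('a'): no match needed
  Position 6 ('e'): matches sub[2] = 'e'
All 3 characters matched => is a subsequence

1


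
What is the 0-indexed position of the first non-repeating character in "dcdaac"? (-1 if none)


Input: dcdaac
Character frequencies:
  'a': 2
  'c': 2
  'd': 2
Scanning left to right for freq == 1:
  Position 0 ('d'): freq=2, skip
  Position 1 ('c'): freq=2, skip
  Position 2 ('d'): freq=2, skip
  Position 3 ('a'): freq=2, skip
  Position 4 ('a'): freq=2, skip
  Position 5 ('c'): freq=2, skip
  No unique character found => answer = -1

-1


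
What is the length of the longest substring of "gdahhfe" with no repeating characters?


Input: "gdahhfe"
Sliding window (track last position of each char):
  Position 0 ('g'): window [0,0] length 1 -- new best
  Position 1 ('d'): window [0,1] length 2 -- new best
  Position 2 ('a'): window [0,2] length 3 -- new best
  Position 3 ('h'): window [0,3] length 4 -- new best
  Position 4 ('h'): repeat (last at 3), move window start to 4
  Position 4 ('h'): window [4,4] length 1
  Position 5 ('f'): window [4,5] length 2
  Position 6 ('e'): window [4,6] length 3
Longest substring with no repeats: "gdah" with length 4

4


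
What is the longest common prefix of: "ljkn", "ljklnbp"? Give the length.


Words: ljkn, ljklnbp
  Position 0: all 'l' => match
  Position 1: all 'j' => match
  Position 2: all 'k' => match
  Position 3: ('n', 'l') => mismatch, stop
LCP = "ljk" (length 3)

3


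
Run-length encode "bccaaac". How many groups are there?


Input: bccaaac
Scanning for consecutive runs:
  Group 1: 'b' x 1 (positions 0-0)
  Group 2: 'c' x 2 (positions 1-2)
  Group 3: 'a' x 3 (positions 3-5)
  Group 4: 'c' x 1 (positions 6-6)
Total groups: 4

4


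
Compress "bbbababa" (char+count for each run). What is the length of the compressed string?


Input: bbbababa
Runs:
  'b' x 3 => "b3"
  'a' x 1 => "a1"
  'b' x 1 => "b1"
  'a' x 1 => "a1"
  'b' x 1 => "b1"
  'a' x 1 => "a1"
Compressed: "b3a1b1a1b1a1"
Compressed length: 12

12


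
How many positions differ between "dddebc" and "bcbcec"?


Comparing "dddebc" and "bcbcec" position by position:
  Position 0: 'd' vs 'b' => DIFFER
  Position 1: 'd' vs 'c' => DIFFER
  Position 2: 'd' vs 'b' => DIFFER
  Position 3: 'e' vs 'c' => DIFFER
  Position 4: 'b' vs 'e' => DIFFER
  Position 5: 'c' vs 'c' => same
Positions that differ: 5

5


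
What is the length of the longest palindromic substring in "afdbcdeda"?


Input: "afdbcdeda"
Checking substrings for palindromes:
  [5:8] "ded" (len 3) => palindrome
Longest palindromic substring: "ded" with length 3

3


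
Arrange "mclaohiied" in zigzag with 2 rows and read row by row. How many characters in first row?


Zigzag "mclaohiied" into 2 rows:
Placing characters:
  'm' => row 0
  'c' => row 1
  'l' => row 0
  'a' => row 1
  'o' => row 0
  'h' => row 1
  'i' => row 0
  'i' => row 1
  'e' => row 0
  'd' => row 1
Rows:
  Row 0: "mloie"
  Row 1: "cahid"
First row length: 5

5


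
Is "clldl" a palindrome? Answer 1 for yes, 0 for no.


Input: clldl
Reversed: ldllc
  Compare pos 0 ('c') with pos 4 ('l'): MISMATCH
  Compare pos 1 ('l') with pos 3 ('d'): MISMATCH
Result: not a palindrome

0


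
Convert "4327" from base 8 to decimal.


Input: "4327" in base 8
Positional expansion:
  Digit '4' (value 4) x 8^3 = 2048
  Digit '3' (value 3) x 8^2 = 192
  Digit '2' (value 2) x 8^1 = 16
  Digit '7' (value 7) x 8^0 = 7
Sum = 2263

2263


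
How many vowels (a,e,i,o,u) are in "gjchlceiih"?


Input: gjchlceiih
Checking each character:
  'g' at position 0: consonant
  'j' at position 1: consonant
  'c' at position 2: consonant
  'h' at position 3: consonant
  'l' at position 4: consonant
  'c' at position 5: consonant
  'e' at position 6: vowel (running total: 1)
  'i' at position 7: vowel (running total: 2)
  'i' at position 8: vowel (running total: 3)
  'h' at position 9: consonant
Total vowels: 3

3


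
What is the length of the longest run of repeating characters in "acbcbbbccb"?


Input: "acbcbbbccb"
Scanning for longest run:
  Position 1 ('c'): new char, reset run to 1
  Position 2 ('b'): new char, reset run to 1
  Position 3 ('c'): new char, reset run to 1
  Position 4 ('b'): new char, reset run to 1
  Position 5 ('b'): continues run of 'b', length=2
  Position 6 ('b'): continues run of 'b', length=3
  Position 7 ('c'): new char, reset run to 1
  Position 8 ('c'): continues run of 'c', length=2
  Position 9 ('b'): new char, reset run to 1
Longest run: 'b' with length 3

3


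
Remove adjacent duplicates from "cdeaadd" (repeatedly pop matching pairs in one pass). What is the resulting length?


Input: cdeaadd
Stack-based adjacent duplicate removal:
  Read 'c': push. Stack: c
  Read 'd': push. Stack: cd
  Read 'e': push. Stack: cde
  Read 'a': push. Stack: cdea
  Read 'a': matches stack top 'a' => pop. Stack: cde
  Read 'd': push. Stack: cded
  Read 'd': matches stack top 'd' => pop. Stack: cde
Final stack: "cde" (length 3)

3


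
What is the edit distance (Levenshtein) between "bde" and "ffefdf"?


Computing edit distance: "bde" -> "ffefdf"
DP table:
           f    f    e    f    d    f
      0    1    2    3    4    5    6
  b   1    1    2    3    4    5    6
  d   2    2    2    3    4    4    5
  e   3    3    3    2    3    4    5
Edit distance = dp[3][6] = 5

5


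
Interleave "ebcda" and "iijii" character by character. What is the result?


Interleaving "ebcda" and "iijii":
  Position 0: 'e' from first, 'i' from second => "ei"
  Position 1: 'b' from first, 'i' from second => "bi"
  Position 2: 'c' from first, 'j' from second => "cj"
  Position 3: 'd' from first, 'i' from second => "di"
  Position 4: 'a' from first, 'i' from second => "ai"
Result: eibicjdiai

eibicjdiai


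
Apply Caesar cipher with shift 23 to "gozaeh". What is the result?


Caesar cipher: shift "gozaeh" by 23
  'g' (pos 6) + 23 = pos 3 = 'd'
  'o' (pos 14) + 23 = pos 11 = 'l'
  'z' (pos 25) + 23 = pos 22 = 'w'
  'a' (pos 0) + 23 = pos 23 = 'x'
  'e' (pos 4) + 23 = pos 1 = 'b'
  'h' (pos 7) + 23 = pos 4 = 'e'
Result: dlwxbe

dlwxbe


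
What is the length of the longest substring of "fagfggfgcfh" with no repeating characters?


Input: "fagfggfgcfh"
Sliding window (track last position of each char):
  Position 0 ('f'): window [0,0] length 1 -- new best
  Position 1 ('a'): window [0,1] length 2 -- new best
  Position 2 ('g'): window [0,2] length 3 -- new best
  Position 3 ('f'): repeat (last at 0), move window start to 1
  Position 3 ('f'): window [1,3] length 3
  Position 4 ('g'): repeat (last at 2), move window start to 3
  Position 4 ('g'): window [3,4] length 2
  Position 5 ('g'): repeat (last at 4), move window start to 5
  Position 5 ('g'): window [5,5] length 1
  Position 6 ('f'): window [5,6] length 2
  Position 7 ('g'): repeat (last at 5), move window start to 6
  Position 7 ('g'): window [6,7] length 2
  Position 8 ('c'): window [6,8] length 3
  Position 9 ('f'): repeat (last at 6), move window start to 7
  Position 9 ('f'): window [7,9] length 3
  Position 10 ('h'): window [7,10] length 4 -- new best
Longest substring with no repeats: "gcfh" with length 4

4


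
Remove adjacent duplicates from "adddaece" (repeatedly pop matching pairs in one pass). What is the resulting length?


Input: adddaece
Stack-based adjacent duplicate removal:
  Read 'a': push. Stack: a
  Read 'd': push. Stack: ad
  Read 'd': matches stack top 'd' => pop. Stack: a
  Read 'd': push. Stack: ad
  Read 'a': push. Stack: ada
  Read 'e': push. Stack: adae
  Read 'c': push. Stack: adaec
  Read 'e': push. Stack: adaece
Final stack: "adaece" (length 6)

6


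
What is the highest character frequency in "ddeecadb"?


Input: ddeecadb
Character counts:
  'a': 1
  'b': 1
  'c': 1
  'd': 3
  'e': 2
Maximum frequency: 3

3


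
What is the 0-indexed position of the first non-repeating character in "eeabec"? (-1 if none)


Input: eeabec
Character frequencies:
  'a': 1
  'b': 1
  'c': 1
  'e': 3
Scanning left to right for freq == 1:
  Position 0 ('e'): freq=3, skip
  Position 1 ('e'): freq=3, skip
  Position 2 ('a'): unique! => answer = 2

2


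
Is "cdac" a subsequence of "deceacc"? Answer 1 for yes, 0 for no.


Check if "cdac" is a subsequence of "deceacc"
Greedy scan:
  Position 0 ('d'): no match needed
  Position 1 ('e'): no match needed
  Position 2 ('c'): matches sub[0] = 'c'
  Position 3 ('e'): no match needed
  Position 4 ('a'): no match needed
  Position 5 ('c'): no match needed
  Position 6 ('c'): no match needed
Only matched 1/4 characters => not a subsequence

0


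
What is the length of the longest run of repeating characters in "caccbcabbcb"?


Input: "caccbcabbcb"
Scanning for longest run:
  Position 1 ('a'): new char, reset run to 1
  Position 2 ('c'): new char, reset run to 1
  Position 3 ('c'): continues run of 'c', length=2
  Position 4 ('b'): new char, reset run to 1
  Position 5 ('c'): new char, reset run to 1
  Position 6 ('a'): new char, reset run to 1
  Position 7 ('b'): new char, reset run to 1
  Position 8 ('b'): continues run of 'b', length=2
  Position 9 ('c'): new char, reset run to 1
  Position 10 ('b'): new char, reset run to 1
Longest run: 'c' with length 2

2


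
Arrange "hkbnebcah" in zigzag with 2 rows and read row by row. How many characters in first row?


Zigzag "hkbnebcah" into 2 rows:
Placing characters:
  'h' => row 0
  'k' => row 1
  'b' => row 0
  'n' => row 1
  'e' => row 0
  'b' => row 1
  'c' => row 0
  'a' => row 1
  'h' => row 0
Rows:
  Row 0: "hbech"
  Row 1: "knba"
First row length: 5

5


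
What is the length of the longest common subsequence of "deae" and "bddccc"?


LCS of "deae" and "bddccc"
DP table:
           b    d    d    c    c    c
      0    0    0    0    0    0    0
  d   0    0    1    1    1    1    1
  e   0    0    1    1    1    1    1
  a   0    0    1    1    1    1    1
  e   0    0    1    1    1    1    1
LCS length = dp[4][6] = 1

1


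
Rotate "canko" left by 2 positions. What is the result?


Input: "canko", rotate left by 2
First 2 characters: "ca"
Remaining characters: "nko"
Concatenate remaining + first: "nko" + "ca" = "nkoca"

nkoca


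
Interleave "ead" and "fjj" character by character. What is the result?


Interleaving "ead" and "fjj":
  Position 0: 'e' from first, 'f' from second => "ef"
  Position 1: 'a' from first, 'j' from second => "aj"
  Position 2: 'd' from first, 'j' from second => "dj"
Result: efajdj

efajdj


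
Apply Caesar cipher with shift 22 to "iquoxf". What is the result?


Caesar cipher: shift "iquoxf" by 22
  'i' (pos 8) + 22 = pos 4 = 'e'
  'q' (pos 16) + 22 = pos 12 = 'm'
  'u' (pos 20) + 22 = pos 16 = 'q'
  'o' (pos 14) + 22 = pos 10 = 'k'
  'x' (pos 23) + 22 = pos 19 = 't'
  'f' (pos 5) + 22 = pos 1 = 'b'
Result: emqktb

emqktb


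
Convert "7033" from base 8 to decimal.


Input: "7033" in base 8
Positional expansion:
  Digit '7' (value 7) x 8^3 = 3584
  Digit '0' (value 0) x 8^2 = 0
  Digit '3' (value 3) x 8^1 = 24
  Digit '3' (value 3) x 8^0 = 3
Sum = 3611

3611


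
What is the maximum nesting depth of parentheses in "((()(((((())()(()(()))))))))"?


Input: "((()(((((())()(()(()))))))))"
Tracking depth:
  Position 0 '(': depth becomes 1
  Position 1 '(': depth becomes 2
  Position 2 '(': depth becomes 3
  Position 3 ')': depth becomes 2
  Position 4 '(': depth becomes 3
  Position 5 '(': depth becomes 4
  Position 6 '(': depth becomes 5
  Position 7 '(': depth becomes 6
  Position 8 '(': depth becomes 7
  Position 9 '(': depth becomes 8
  Position 10 ')': depth becomes 7
  Position 11 ')': depth becomes 6
  Position 12 '(': depth becomes 7
  Position 13 ')': depth becomes 6
  Position 14 '(': depth becomes 7
  Position 15 '(': depth becomes 8
  Position 16 ')': depth becomes 7
  Position 17 '(': depth becomes 8
  Position 18 '(': depth becomes 9
  Position 19 ')': depth becomes 8
  Position 20 ')': depth becomes 7
  Position 21 ')': depth becomes 6
  Position 22 ')': depth becomes 5
  Position 23 ')': depth becomes 4
  Position 24 ')': depth becomes 3
  Position 25 ')': depth becomes 2
  Position 26 ')': depth becomes 1
  Position 27 ')': depth becomes 0
Maximum depth reached: 9

9


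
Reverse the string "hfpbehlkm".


Input: hfpbehlkm
Reading characters right to left:
  Position 8: 'm'
  Position 7: 'k'
  Position 6: 'l'
  Position 5: 'h'
  Position 4: 'e'
  Position 3: 'b'
  Position 2: 'p'
  Position 1: 'f'
  Position 0: 'h'
Reversed: mklhebpfh

mklhebpfh


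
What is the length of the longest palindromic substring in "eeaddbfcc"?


Input: "eeaddbfcc"
Checking substrings for palindromes:
  [0:2] "ee" (len 2) => palindrome
  [3:5] "dd" (len 2) => palindrome
  [7:9] "cc" (len 2) => palindrome
Longest palindromic substring: "ee" with length 2

2


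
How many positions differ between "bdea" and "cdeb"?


Comparing "bdea" and "cdeb" position by position:
  Position 0: 'b' vs 'c' => DIFFER
  Position 1: 'd' vs 'd' => same
  Position 2: 'e' vs 'e' => same
  Position 3: 'a' vs 'b' => DIFFER
Positions that differ: 2

2


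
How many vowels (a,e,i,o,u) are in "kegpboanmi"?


Input: kegpboanmi
Checking each character:
  'k' at position 0: consonant
  'e' at position 1: vowel (running total: 1)
  'g' at position 2: consonant
  'p' at position 3: consonant
  'b' at position 4: consonant
  'o' at position 5: vowel (running total: 2)
  'a' at position 6: vowel (running total: 3)
  'n' at position 7: consonant
  'm' at position 8: consonant
  'i' at position 9: vowel (running total: 4)
Total vowels: 4

4


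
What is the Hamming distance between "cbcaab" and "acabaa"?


Comparing "cbcaab" and "acabaa" position by position:
  Position 0: 'c' vs 'a' => differ
  Position 1: 'b' vs 'c' => differ
  Position 2: 'c' vs 'a' => differ
  Position 3: 'a' vs 'b' => differ
  Position 4: 'a' vs 'a' => same
  Position 5: 'b' vs 'a' => differ
Total differences (Hamming distance): 5

5


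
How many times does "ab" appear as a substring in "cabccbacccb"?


Searching for "ab" in "cabccbacccb"
Scanning each position:
  Position 0: "ca" => no
  Position 1: "ab" => MATCH
  Position 2: "bc" => no
  Position 3: "cc" => no
  Position 4: "cb" => no
  Position 5: "ba" => no
  Position 6: "ac" => no
  Position 7: "cc" => no
  Position 8: "cc" => no
  Position 9: "cb" => no
Total occurrences: 1

1


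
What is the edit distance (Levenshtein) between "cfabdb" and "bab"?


Computing edit distance: "cfabdb" -> "bab"
DP table:
           b    a    b
      0    1    2    3
  c   1    1    2    3
  f   2    2    2    3
  a   3    3    2    3
  b   4    3    3    2
  d   5    4    4    3
  b   6    5    5    4
Edit distance = dp[6][3] = 4

4


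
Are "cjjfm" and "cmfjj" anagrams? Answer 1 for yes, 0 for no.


Strings: "cjjfm", "cmfjj"
Sorted first:  cfjjm
Sorted second: cfjjm
Sorted forms match => anagrams

1


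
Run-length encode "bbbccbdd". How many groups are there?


Input: bbbccbdd
Scanning for consecutive runs:
  Group 1: 'b' x 3 (positions 0-2)
  Group 2: 'c' x 2 (positions 3-4)
  Group 3: 'b' x 1 (positions 5-5)
  Group 4: 'd' x 2 (positions 6-7)
Total groups: 4

4


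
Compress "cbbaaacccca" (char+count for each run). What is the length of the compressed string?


Input: cbbaaacccca
Runs:
  'c' x 1 => "c1"
  'b' x 2 => "b2"
  'a' x 3 => "a3"
  'c' x 4 => "c4"
  'a' x 1 => "a1"
Compressed: "c1b2a3c4a1"
Compressed length: 10

10


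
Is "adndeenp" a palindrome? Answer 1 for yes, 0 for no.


Input: adndeenp
Reversed: pneednda
  Compare pos 0 ('a') with pos 7 ('p'): MISMATCH
  Compare pos 1 ('d') with pos 6 ('n'): MISMATCH
  Compare pos 2 ('n') with pos 5 ('e'): MISMATCH
  Compare pos 3 ('d') with pos 4 ('e'): MISMATCH
Result: not a palindrome

0


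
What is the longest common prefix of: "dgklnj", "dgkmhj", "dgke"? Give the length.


Words: dgklnj, dgkmhj, dgke
  Position 0: all 'd' => match
  Position 1: all 'g' => match
  Position 2: all 'k' => match
  Position 3: ('l', 'm', 'e') => mismatch, stop
LCP = "dgk" (length 3)

3


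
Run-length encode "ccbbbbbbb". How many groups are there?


Input: ccbbbbbbb
Scanning for consecutive runs:
  Group 1: 'c' x 2 (positions 0-1)
  Group 2: 'b' x 7 (positions 2-8)
Total groups: 2

2


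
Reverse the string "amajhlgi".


Input: amajhlgi
Reading characters right to left:
  Position 7: 'i'
  Position 6: 'g'
  Position 5: 'l'
  Position 4: 'h'
  Position 3: 'j'
  Position 2: 'a'
  Position 1: 'm'
  Position 0: 'a'
Reversed: iglhjama

iglhjama


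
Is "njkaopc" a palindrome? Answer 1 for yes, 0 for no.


Input: njkaopc
Reversed: cpoakjn
  Compare pos 0 ('n') with pos 6 ('c'): MISMATCH
  Compare pos 1 ('j') with pos 5 ('p'): MISMATCH
  Compare pos 2 ('k') with pos 4 ('o'): MISMATCH
Result: not a palindrome

0


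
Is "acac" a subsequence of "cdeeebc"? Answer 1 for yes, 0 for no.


Check if "acac" is a subsequence of "cdeeebc"
Greedy scan:
  Position 0 ('c'): no match needed
  Position 1 ('d'): no match needed
  Position 2 ('e'): no match needed
  Position 3 ('e'): no match needed
  Position 4 ('e'): no match needed
  Position 5 ('b'): no match needed
  Position 6 ('c'): no match needed
Only matched 0/4 characters => not a subsequence

0


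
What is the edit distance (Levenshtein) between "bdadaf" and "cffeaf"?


Computing edit distance: "bdadaf" -> "cffeaf"
DP table:
           c    f    f    e    a    f
      0    1    2    3    4    5    6
  b   1    1    2    3    4    5    6
  d   2    2    2    3    4    5    6
  a   3    3    3    3    4    4    5
  d   4    4    4    4    4    5    5
  a   5    5    5    5    5    4    5
  f   6    6    5    5    6    5    4
Edit distance = dp[6][6] = 4

4


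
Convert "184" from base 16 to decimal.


Input: "184" in base 16
Positional expansion:
  Digit '1' (value 1) x 16^2 = 256
  Digit '8' (value 8) x 16^1 = 128
  Digit '4' (value 4) x 16^0 = 4
Sum = 388

388


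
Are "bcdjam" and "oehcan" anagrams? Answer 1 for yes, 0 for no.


Strings: "bcdjam", "oehcan"
Sorted first:  abcdjm
Sorted second: acehno
Differ at position 1: 'b' vs 'c' => not anagrams

0


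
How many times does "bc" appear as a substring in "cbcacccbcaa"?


Searching for "bc" in "cbcacccbcaa"
Scanning each position:
  Position 0: "cb" => no
  Position 1: "bc" => MATCH
  Position 2: "ca" => no
  Position 3: "ac" => no
  Position 4: "cc" => no
  Position 5: "cc" => no
  Position 6: "cb" => no
  Position 7: "bc" => MATCH
  Position 8: "ca" => no
  Position 9: "aa" => no
Total occurrences: 2

2


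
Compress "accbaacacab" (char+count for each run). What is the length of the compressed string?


Input: accbaacacab
Runs:
  'a' x 1 => "a1"
  'c' x 2 => "c2"
  'b' x 1 => "b1"
  'a' x 2 => "a2"
  'c' x 1 => "c1"
  'a' x 1 => "a1"
  'c' x 1 => "c1"
  'a' x 1 => "a1"
  'b' x 1 => "b1"
Compressed: "a1c2b1a2c1a1c1a1b1"
Compressed length: 18

18


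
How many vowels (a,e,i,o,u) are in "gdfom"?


Input: gdfom
Checking each character:
  'g' at position 0: consonant
  'd' at position 1: consonant
  'f' at position 2: consonant
  'o' at position 3: vowel (running total: 1)
  'm' at position 4: consonant
Total vowels: 1

1


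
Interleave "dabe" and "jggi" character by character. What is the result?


Interleaving "dabe" and "jggi":
  Position 0: 'd' from first, 'j' from second => "dj"
  Position 1: 'a' from first, 'g' from second => "ag"
  Position 2: 'b' from first, 'g' from second => "bg"
  Position 3: 'e' from first, 'i' from second => "ei"
Result: djagbgei

djagbgei


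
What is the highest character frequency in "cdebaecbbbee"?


Input: cdebaecbbbee
Character counts:
  'a': 1
  'b': 4
  'c': 2
  'd': 1
  'e': 4
Maximum frequency: 4

4


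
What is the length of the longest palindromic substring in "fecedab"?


Input: "fecedab"
Checking substrings for palindromes:
  [1:4] "ece" (len 3) => palindrome
Longest palindromic substring: "ece" with length 3

3


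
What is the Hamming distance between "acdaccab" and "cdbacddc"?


Comparing "acdaccab" and "cdbacddc" position by position:
  Position 0: 'a' vs 'c' => differ
  Position 1: 'c' vs 'd' => differ
  Position 2: 'd' vs 'b' => differ
  Position 3: 'a' vs 'a' => same
  Position 4: 'c' vs 'c' => same
  Position 5: 'c' vs 'd' => differ
  Position 6: 'a' vs 'd' => differ
  Position 7: 'b' vs 'c' => differ
Total differences (Hamming distance): 6

6


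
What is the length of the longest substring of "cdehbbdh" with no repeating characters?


Input: "cdehbbdh"
Sliding window (track last position of each char):
  Position 0 ('c'): window [0,0] length 1 -- new best
  Position 1 ('d'): window [0,1] length 2 -- new best
  Position 2 ('e'): window [0,2] length 3 -- new best
  Position 3 ('h'): window [0,3] length 4 -- new best
  Position 4 ('b'): window [0,4] length 5 -- new best
  Position 5 ('b'): repeat (last at 4), move window start to 5
  Position 5 ('b'): window [5,5] length 1
  Position 6 ('d'): window [5,6] length 2
  Position 7 ('h'): window [5,7] length 3
Longest substring with no repeats: "cdehb" with length 5

5


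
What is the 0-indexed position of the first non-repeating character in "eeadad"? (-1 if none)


Input: eeadad
Character frequencies:
  'a': 2
  'd': 2
  'e': 2
Scanning left to right for freq == 1:
  Position 0 ('e'): freq=2, skip
  Position 1 ('e'): freq=2, skip
  Position 2 ('a'): freq=2, skip
  Position 3 ('d'): freq=2, skip
  Position 4 ('a'): freq=2, skip
  Position 5 ('d'): freq=2, skip
  No unique character found => answer = -1

-1


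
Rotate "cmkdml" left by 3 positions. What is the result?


Input: "cmkdml", rotate left by 3
First 3 characters: "cmk"
Remaining characters: "dml"
Concatenate remaining + first: "dml" + "cmk" = "dmlcmk"

dmlcmk


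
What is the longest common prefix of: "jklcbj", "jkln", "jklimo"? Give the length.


Words: jklcbj, jkln, jklimo
  Position 0: all 'j' => match
  Position 1: all 'k' => match
  Position 2: all 'l' => match
  Position 3: ('c', 'n', 'i') => mismatch, stop
LCP = "jkl" (length 3)

3


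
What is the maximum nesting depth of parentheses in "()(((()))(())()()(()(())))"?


Input: "()(((()))(())()()(()(())))"
Tracking depth:
  Position 0 '(': depth becomes 1
  Position 1 ')': depth becomes 0
  Position 2 '(': depth becomes 1
  Position 3 '(': depth becomes 2
  Position 4 '(': depth becomes 3
  Position 5 '(': depth becomes 4
  Position 6 ')': depth becomes 3
  Position 7 ')': depth becomes 2
  Position 8 ')': depth becomes 1
  Position 9 '(': depth becomes 2
  Position 10 '(': depth becomes 3
  Position 11 ')': depth becomes 2
  Position 12 ')': depth becomes 1
  Position 13 '(': depth becomes 2
  Position 14 ')': depth becomes 1
  Position 15 '(': depth becomes 2
  Position 16 ')': depth becomes 1
  Position 17 '(': depth becomes 2
  Position 18 '(': depth becomes 3
  Position 19 ')': depth becomes 2
  Position 20 '(': depth becomes 3
  Position 21 '(': depth becomes 4
  Position 22 ')': depth becomes 3
  Position 23 ')': depth becomes 2
  Position 24 ')': depth becomes 1
  Position 25 ')': depth becomes 0
Maximum depth reached: 4

4


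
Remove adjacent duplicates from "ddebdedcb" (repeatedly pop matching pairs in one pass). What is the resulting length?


Input: ddebdedcb
Stack-based adjacent duplicate removal:
  Read 'd': push. Stack: d
  Read 'd': matches stack top 'd' => pop. Stack: (empty)
  Read 'e': push. Stack: e
  Read 'b': push. Stack: eb
  Read 'd': push. Stack: ebd
  Read 'e': push. Stack: ebde
  Read 'd': push. Stack: ebded
  Read 'c': push. Stack: ebdedc
  Read 'b': push. Stack: ebdedcb
Final stack: "ebdedcb" (length 7)

7


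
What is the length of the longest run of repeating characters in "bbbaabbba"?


Input: "bbbaabbba"
Scanning for longest run:
  Position 1 ('b'): continues run of 'b', length=2
  Position 2 ('b'): continues run of 'b', length=3
  Position 3 ('a'): new char, reset run to 1
  Position 4 ('a'): continues run of 'a', length=2
  Position 5 ('b'): new char, reset run to 1
  Position 6 ('b'): continues run of 'b', length=2
  Position 7 ('b'): continues run of 'b', length=3
  Position 8 ('a'): new char, reset run to 1
Longest run: 'b' with length 3

3


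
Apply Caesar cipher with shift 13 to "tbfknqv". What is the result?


Caesar cipher: shift "tbfknqv" by 13
  't' (pos 19) + 13 = pos 6 = 'g'
  'b' (pos 1) + 13 = pos 14 = 'o'
  'f' (pos 5) + 13 = pos 18 = 's'
  'k' (pos 10) + 13 = pos 23 = 'x'
  'n' (pos 13) + 13 = pos 0 = 'a'
  'q' (pos 16) + 13 = pos 3 = 'd'
  'v' (pos 21) + 13 = pos 8 = 'i'
Result: gosxadi

gosxadi


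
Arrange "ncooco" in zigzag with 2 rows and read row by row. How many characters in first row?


Zigzag "ncooco" into 2 rows:
Placing characters:
  'n' => row 0
  'c' => row 1
  'o' => row 0
  'o' => row 1
  'c' => row 0
  'o' => row 1
Rows:
  Row 0: "noc"
  Row 1: "coo"
First row length: 3

3


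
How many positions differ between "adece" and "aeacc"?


Comparing "adece" and "aeacc" position by position:
  Position 0: 'a' vs 'a' => same
  Position 1: 'd' vs 'e' => DIFFER
  Position 2: 'e' vs 'a' => DIFFER
  Position 3: 'c' vs 'c' => same
  Position 4: 'e' vs 'c' => DIFFER
Positions that differ: 3

3


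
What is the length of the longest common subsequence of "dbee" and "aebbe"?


LCS of "dbee" and "aebbe"
DP table:
           a    e    b    b    e
      0    0    0    0    0    0
  d   0    0    0    0    0    0
  b   0    0    0    1    1    1
  e   0    0    1    1    1    2
  e   0    0    1    1    1    2
LCS length = dp[4][5] = 2

2


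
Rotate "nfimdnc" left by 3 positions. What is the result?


Input: "nfimdnc", rotate left by 3
First 3 characters: "nfi"
Remaining characters: "mdnc"
Concatenate remaining + first: "mdnc" + "nfi" = "mdncnfi"

mdncnfi


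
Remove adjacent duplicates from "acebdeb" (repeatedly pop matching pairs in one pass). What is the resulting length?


Input: acebdeb
Stack-based adjacent duplicate removal:
  Read 'a': push. Stack: a
  Read 'c': push. Stack: ac
  Read 'e': push. Stack: ace
  Read 'b': push. Stack: aceb
  Read 'd': push. Stack: acebd
  Read 'e': push. Stack: acebde
  Read 'b': push. Stack: acebdeb
Final stack: "acebdeb" (length 7)

7


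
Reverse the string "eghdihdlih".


Input: eghdihdlih
Reading characters right to left:
  Position 9: 'h'
  Position 8: 'i'
  Position 7: 'l'
  Position 6: 'd'
  Position 5: 'h'
  Position 4: 'i'
  Position 3: 'd'
  Position 2: 'h'
  Position 1: 'g'
  Position 0: 'e'
Reversed: hildhidhge

hildhidhge


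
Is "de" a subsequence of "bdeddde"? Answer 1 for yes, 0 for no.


Check if "de" is a subsequence of "bdeddde"
Greedy scan:
  Position 0 ('b'): no match needed
  Position 1 ('d'): matches sub[0] = 'd'
  Position 2 ('e'): matches sub[1] = 'e'
  Position 3 ('d'): no match needed
  Position 4 ('d'): no match needed
  Position 5 ('d'): no match needed
  Position 6 ('e'): no match needed
All 2 characters matched => is a subsequence

1


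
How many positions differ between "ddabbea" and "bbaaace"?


Comparing "ddabbea" and "bbaaace" position by position:
  Position 0: 'd' vs 'b' => DIFFER
  Position 1: 'd' vs 'b' => DIFFER
  Position 2: 'a' vs 'a' => same
  Position 3: 'b' vs 'a' => DIFFER
  Position 4: 'b' vs 'a' => DIFFER
  Position 5: 'e' vs 'c' => DIFFER
  Position 6: 'a' vs 'e' => DIFFER
Positions that differ: 6

6


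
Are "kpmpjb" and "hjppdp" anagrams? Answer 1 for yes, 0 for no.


Strings: "kpmpjb", "hjppdp"
Sorted first:  bjkmpp
Sorted second: dhjppp
Differ at position 0: 'b' vs 'd' => not anagrams

0


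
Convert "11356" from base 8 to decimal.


Input: "11356" in base 8
Positional expansion:
  Digit '1' (value 1) x 8^4 = 4096
  Digit '1' (value 1) x 8^3 = 512
  Digit '3' (value 3) x 8^2 = 192
  Digit '5' (value 5) x 8^1 = 40
  Digit '6' (value 6) x 8^0 = 6
Sum = 4846

4846


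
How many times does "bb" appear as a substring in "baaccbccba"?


Searching for "bb" in "baaccbccba"
Scanning each position:
  Position 0: "ba" => no
  Position 1: "aa" => no
  Position 2: "ac" => no
  Position 3: "cc" => no
  Position 4: "cb" => no
  Position 5: "bc" => no
  Position 6: "cc" => no
  Position 7: "cb" => no
  Position 8: "ba" => no
Total occurrences: 0

0


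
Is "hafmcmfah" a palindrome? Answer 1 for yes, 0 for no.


Input: hafmcmfah
Reversed: hafmcmfah
  Compare pos 0 ('h') with pos 8 ('h'): match
  Compare pos 1 ('a') with pos 7 ('a'): match
  Compare pos 2 ('f') with pos 6 ('f'): match
  Compare pos 3 ('m') with pos 5 ('m'): match
Result: palindrome

1


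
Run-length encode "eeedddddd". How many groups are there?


Input: eeedddddd
Scanning for consecutive runs:
  Group 1: 'e' x 3 (positions 0-2)
  Group 2: 'd' x 6 (positions 3-8)
Total groups: 2

2


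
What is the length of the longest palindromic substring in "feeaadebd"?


Input: "feeaadebd"
Checking substrings for palindromes:
  [1:3] "ee" (len 2) => palindrome
  [3:5] "aa" (len 2) => palindrome
Longest palindromic substring: "ee" with length 2

2


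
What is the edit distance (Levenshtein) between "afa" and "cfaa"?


Computing edit distance: "afa" -> "cfaa"
DP table:
           c    f    a    a
      0    1    2    3    4
  a   1    1    2    2    3
  f   2    2    1    2    3
  a   3    3    2    1    2
Edit distance = dp[3][4] = 2

2


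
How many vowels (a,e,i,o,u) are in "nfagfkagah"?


Input: nfagfkagah
Checking each character:
  'n' at position 0: consonant
  'f' at position 1: consonant
  'a' at position 2: vowel (running total: 1)
  'g' at position 3: consonant
  'f' at position 4: consonant
  'k' at position 5: consonant
  'a' at position 6: vowel (running total: 2)
  'g' at position 7: consonant
  'a' at position 8: vowel (running total: 3)
  'h' at position 9: consonant
Total vowels: 3

3


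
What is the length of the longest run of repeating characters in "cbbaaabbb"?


Input: "cbbaaabbb"
Scanning for longest run:
  Position 1 ('b'): new char, reset run to 1
  Position 2 ('b'): continues run of 'b', length=2
  Position 3 ('a'): new char, reset run to 1
  Position 4 ('a'): continues run of 'a', length=2
  Position 5 ('a'): continues run of 'a', length=3
  Position 6 ('b'): new char, reset run to 1
  Position 7 ('b'): continues run of 'b', length=2
  Position 8 ('b'): continues run of 'b', length=3
Longest run: 'a' with length 3

3


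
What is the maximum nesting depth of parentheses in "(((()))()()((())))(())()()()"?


Input: "(((()))()()((())))(())()()()"
Tracking depth:
  Position 0 '(': depth becomes 1
  Position 1 '(': depth becomes 2
  Position 2 '(': depth becomes 3
  Position 3 '(': depth becomes 4
  Position 4 ')': depth becomes 3
  Position 5 ')': depth becomes 2
  Position 6 ')': depth becomes 1
  Position 7 '(': depth becomes 2
  Position 8 ')': depth becomes 1
  Position 9 '(': depth becomes 2
  Position 10 ')': depth becomes 1
  Position 11 '(': depth becomes 2
  Position 12 '(': depth becomes 3
  Position 13 '(': depth becomes 4
  Position 14 ')': depth becomes 3
  Position 15 ')': depth becomes 2
  Position 16 ')': depth becomes 1
  Position 17 ')': depth becomes 0
  Position 18 '(': depth becomes 1
  Position 19 '(': depth becomes 2
  Position 20 ')': depth becomes 1
  Position 21 ')': depth becomes 0
  Position 22 '(': depth becomes 1
  Position 23 ')': depth becomes 0
  Position 24 '(': depth becomes 1
  Position 25 ')': depth becomes 0
  Position 26 '(': depth becomes 1
  Position 27 ')': depth becomes 0
Maximum depth reached: 4

4
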